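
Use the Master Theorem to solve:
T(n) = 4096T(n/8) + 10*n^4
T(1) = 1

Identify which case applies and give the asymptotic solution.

a=4096, b=8, f(n)=10*n^4.
log_8(4096) = 4, so n^(log_b(a)) = n^4.
f(n) = Theta(n^4), so Case 2 applies.
T(n) = Theta(n^4 log n).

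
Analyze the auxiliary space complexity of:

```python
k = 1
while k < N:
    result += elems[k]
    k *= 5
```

Space complexity: O(1).
Only a constant amount of auxiliary storage is used; nothing grows with n.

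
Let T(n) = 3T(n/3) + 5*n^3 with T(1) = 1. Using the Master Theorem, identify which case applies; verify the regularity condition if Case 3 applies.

a=3, b=3, f(n)=5*n^3.
log_3(3) = 1 < 3.
f(n) = Omega(n^(1+epsilon)) for some epsilon > 0, so Case 3 is the candidate.
Regularity: a*f(n/b) = 3*5*(n/3)^3 = (3/27)*5*n^3 <= c*f(n) with c = 3/27 < 1. Satisfied.
Case 3: T(n) = Theta(n^3).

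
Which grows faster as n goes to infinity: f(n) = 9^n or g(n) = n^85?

f(n) = 9^n grows faster: any exponential with base > 1 dominates every polynomial.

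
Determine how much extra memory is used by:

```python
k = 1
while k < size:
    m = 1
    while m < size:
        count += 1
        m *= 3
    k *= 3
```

Space complexity: O(1).
Only a constant amount of auxiliary storage is used; nothing grows with n.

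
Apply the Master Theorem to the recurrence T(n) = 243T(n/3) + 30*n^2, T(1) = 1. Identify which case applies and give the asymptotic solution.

a=243, b=3, f(n)=30*n^2.
log_3(243) = 5 > 2.
Since f(n) = O(n^2) is polynomially smaller than n^5, Case 1 applies.
T(n) = Theta(n^5).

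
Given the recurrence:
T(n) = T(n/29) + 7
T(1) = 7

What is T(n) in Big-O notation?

Each step divides n by 29 and adds 7. After log_29(n) steps, T(n) = O(log n).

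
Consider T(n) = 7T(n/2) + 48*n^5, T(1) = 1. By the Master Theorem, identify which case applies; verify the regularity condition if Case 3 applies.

a=7, b=2, f(n)=48*n^5.
log_2(7) = 2.807 < 5.
f(n) = Omega(n^(2.807+epsilon)) for some epsilon > 0, so Case 3 is the candidate.
Regularity: a*f(n/b) = 7*48*(n/2)^5 = (7/32)*48*n^5 <= c*f(n) with c = 7/32 < 1. Satisfied.
Case 3: T(n) = Theta(n^5).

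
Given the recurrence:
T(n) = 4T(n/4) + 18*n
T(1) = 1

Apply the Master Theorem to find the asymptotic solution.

a=4, b=4, f(n)=18*n. log_4(4) = 1. Case 2: T(n) = O(n log n).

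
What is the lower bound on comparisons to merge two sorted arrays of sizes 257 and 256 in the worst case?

Adversary: with |257 - 256| <= 1 the inputs can be fully interleaved so that every adjacent pair in the merged output comes from different arrays. Then each of the 512 adjacent pairs must be directly compared, or the algorithm cannot determine their relative order. Standard merge meets this bound.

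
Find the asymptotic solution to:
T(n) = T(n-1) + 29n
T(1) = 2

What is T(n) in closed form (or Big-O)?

Unrolling: T(n) = 2 + 29*(2 + 3 + ... + n) = 2 + 29*(n(n+1)/2 - 1) = O(n^2).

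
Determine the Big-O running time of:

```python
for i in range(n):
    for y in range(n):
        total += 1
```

Time complexity: O(n^2).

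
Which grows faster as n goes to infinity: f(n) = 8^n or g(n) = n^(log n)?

f(n) = 8^n grows faster: take logs: log(n^(log n)) = (log n)^2, log(8^n) = n log 8; n dominates (log n)^2.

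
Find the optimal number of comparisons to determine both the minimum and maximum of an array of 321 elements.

Naive approach: 640 comparisons (320 for max + 320 for min).
Optimal: Compare elements in pairs first (floor(n/2) = 160 comparisons), then find max among winners and min among losers (160 comparisons each).
Total: ceil(3n/2) - 2 = 480 comparisons. An adversary argument shows this is also a lower bound.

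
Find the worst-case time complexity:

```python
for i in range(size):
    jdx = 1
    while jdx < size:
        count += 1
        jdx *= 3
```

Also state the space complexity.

Time complexity: O(n log n).
Space complexity: O(1).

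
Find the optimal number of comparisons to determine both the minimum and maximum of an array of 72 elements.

Naive approach: 142 comparisons (71 for max + 71 for min).
Optimal: Compare elements in pairs first (floor(n/2) = 36 comparisons), then find max among winners and min among losers (35 comparisons each).
Total: ceil(3n/2) - 2 = 106 comparisons. An adversary argument shows this is also a lower bound.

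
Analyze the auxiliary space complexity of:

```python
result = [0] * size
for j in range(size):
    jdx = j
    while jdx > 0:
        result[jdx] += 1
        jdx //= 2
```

Space complexity: O(n).
Auxiliary storage grows linearly with the input size n in the worst case.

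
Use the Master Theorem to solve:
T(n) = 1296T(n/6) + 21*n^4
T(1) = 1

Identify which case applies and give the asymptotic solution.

a=1296, b=6, f(n)=21*n^4.
log_6(1296) = 4, so n^(log_b(a)) = n^4.
f(n) = Theta(n^4), so Case 2 applies.
T(n) = Theta(n^4 log n).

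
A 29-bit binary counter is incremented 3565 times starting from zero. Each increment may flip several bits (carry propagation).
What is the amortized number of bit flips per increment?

Bit i flips on every 2^i-th increment, so over 3565 increments bit i flips floor(3565/2^i) times. Summing over i: total flips < 2 * 3565. Amortized: < 2 = O(1) per increment.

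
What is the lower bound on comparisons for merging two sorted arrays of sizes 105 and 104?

Adversary argument: with sizes 105 and 104 (differing by at most 1), interleave the two arrays so that every consecutive pair in the output comes from different inputs. Then each of the 208 adjacent output pairs must be directly compared, or the algorithm cannot determine their relative order. So 208 comparisons are necessary; standard merge achieves this.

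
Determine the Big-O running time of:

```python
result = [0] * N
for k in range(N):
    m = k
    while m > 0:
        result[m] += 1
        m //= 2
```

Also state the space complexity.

Time complexity: O(n log n).
Space complexity: O(n).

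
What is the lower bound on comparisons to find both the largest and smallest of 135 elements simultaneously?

Pair elements first (floor(135/2) comparisons), then find max among winners and min among losers. Total: ceil(3*135/2) - 2 = 201 comparisons.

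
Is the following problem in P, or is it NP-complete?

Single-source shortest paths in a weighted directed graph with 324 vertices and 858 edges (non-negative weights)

This problem is in P: Dijkstra's algorithm runs in O((V+E) log V).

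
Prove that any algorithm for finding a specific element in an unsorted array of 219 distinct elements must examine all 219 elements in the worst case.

Adversary argument: if the algorithm examines fewer than 219 elements, the adversary places the target in an unexamined position. The algorithm cannot distinguish 'not present' from 'in unexamined position'.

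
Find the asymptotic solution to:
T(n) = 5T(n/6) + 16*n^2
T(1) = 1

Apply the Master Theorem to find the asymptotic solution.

a=5, b=6, f(n)=16*n^2. log_6(5) = 0.8982 < 2. Case 3: T(n) = O(n^2).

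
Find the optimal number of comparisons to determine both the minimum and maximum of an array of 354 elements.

Naive approach: 706 comparisons (353 for max + 353 for min).
Optimal: Compare elements in pairs first (floor(n/2) = 177 comparisons), then find max among winners and min among losers (176 comparisons each).
Total: ceil(3n/2) - 2 = 529 comparisons. An adversary argument shows this is also a lower bound.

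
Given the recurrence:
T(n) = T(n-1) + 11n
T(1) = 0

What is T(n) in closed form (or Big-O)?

Unrolling: T(n) = 0 + 11*(2 + 3 + ... + n) = 0 + 11*(n(n+1)/2 - 1) = O(n^2).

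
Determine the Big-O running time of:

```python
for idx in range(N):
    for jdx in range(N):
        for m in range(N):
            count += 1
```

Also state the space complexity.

Time complexity: O(n^3).
Space complexity: O(1).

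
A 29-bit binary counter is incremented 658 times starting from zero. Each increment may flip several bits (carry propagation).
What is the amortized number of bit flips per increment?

Bit i flips on every 2^i-th increment, so over 658 increments bit i flips floor(658/2^i) times. Summing over i: total flips < 2 * 658. Amortized: < 2 = O(1) per increment.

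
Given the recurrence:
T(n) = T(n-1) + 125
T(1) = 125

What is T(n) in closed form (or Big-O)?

Unrolling: T(n) = T(n-1) + 125 = T(n-2) + 2*125 = ... = T(1) + (n-1)*125 = 125 + (n-1)*125 = 125n.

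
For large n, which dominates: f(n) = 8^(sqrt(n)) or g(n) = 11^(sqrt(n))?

g(n) = 11^(sqrt(n)) grows faster: ratio is (11/8)^(sqrt(n)) -> infinity since 11/8 > 1.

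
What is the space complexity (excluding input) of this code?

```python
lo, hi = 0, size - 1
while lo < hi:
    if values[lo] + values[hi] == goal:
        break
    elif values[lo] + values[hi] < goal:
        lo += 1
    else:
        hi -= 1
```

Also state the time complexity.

Space complexity: O(1).
Only a constant amount of auxiliary storage is used; nothing grows with n.
Time complexity: O(n).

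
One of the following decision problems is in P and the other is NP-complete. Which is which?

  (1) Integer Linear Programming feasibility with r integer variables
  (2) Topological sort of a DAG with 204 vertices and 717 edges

(1) is NP-complete: ILP feasibility is NP-complete (LP relaxation is in P).
(2) is P: DFS-based topological sort runs in O(V+E).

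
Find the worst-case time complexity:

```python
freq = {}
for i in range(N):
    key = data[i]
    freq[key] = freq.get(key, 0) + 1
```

Time complexity: O(n).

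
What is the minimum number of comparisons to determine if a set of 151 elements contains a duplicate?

Determining if 151 elements are all distinct requires Omega(n log n) comparisons in the comparison model. This follows from the element distinctness lower bound.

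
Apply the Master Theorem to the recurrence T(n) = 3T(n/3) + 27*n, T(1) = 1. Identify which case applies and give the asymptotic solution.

a=3, b=3, f(n)=27*n.
log_3(3) = 1, so n^(log_b(a)) = n.
f(n) = Theta(n), so Case 2 applies.
T(n) = Theta(n log n).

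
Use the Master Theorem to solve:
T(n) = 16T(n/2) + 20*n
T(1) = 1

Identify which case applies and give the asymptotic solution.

a=16, b=2, f(n)=20*n.
log_2(16) = 4 > 1.
Since f(n) = O(n^1) is polynomially smaller than n^4, Case 1 applies.
T(n) = Theta(n^4).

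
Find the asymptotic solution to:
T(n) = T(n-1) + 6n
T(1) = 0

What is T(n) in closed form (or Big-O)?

Unrolling: T(n) = 0 + 6*(2 + 3 + ... + n) = 0 + 6*(n(n+1)/2 - 1) = O(n^2).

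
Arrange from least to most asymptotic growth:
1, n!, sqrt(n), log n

Ordered by growth rate: 1 < log n < sqrt(n) < n!.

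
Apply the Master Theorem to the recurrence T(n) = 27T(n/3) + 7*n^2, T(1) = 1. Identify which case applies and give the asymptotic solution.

a=27, b=3, f(n)=7*n^2.
log_3(27) = 3 > 2.
Since f(n) = O(n^2) is polynomially smaller than n^3, Case 1 applies.
T(n) = Theta(n^3).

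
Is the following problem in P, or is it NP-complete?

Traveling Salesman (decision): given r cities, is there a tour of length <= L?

This problem is NP-complete: reduces from Hamiltonian Cycle.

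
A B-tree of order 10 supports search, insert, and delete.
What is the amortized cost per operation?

B-tree of order 10 has height O(log_10 n). Each operation traverses the tree height. Splits during insert and merges during delete are O(1) each and occur at most once per level. Total cost per operation: O(log_10 n).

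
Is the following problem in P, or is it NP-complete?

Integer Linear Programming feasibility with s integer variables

This problem is NP-complete: ILP feasibility is NP-complete (LP relaxation is in P).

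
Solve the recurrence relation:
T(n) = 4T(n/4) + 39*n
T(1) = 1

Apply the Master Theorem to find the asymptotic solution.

a=4, b=4, f(n)=39*n. log_4(4) = 1. Case 2: T(n) = O(n log n).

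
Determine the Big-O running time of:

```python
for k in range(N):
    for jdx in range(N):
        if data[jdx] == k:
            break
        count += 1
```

Time complexity: O(n^2).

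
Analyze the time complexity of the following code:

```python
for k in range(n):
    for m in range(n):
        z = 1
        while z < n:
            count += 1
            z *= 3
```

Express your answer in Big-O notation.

Time complexity: O(n^2 log n).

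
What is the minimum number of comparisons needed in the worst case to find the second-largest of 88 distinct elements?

Lower bound: finding the max needs 88-1 comparisons. By the adversary weight-doubling argument, the max must personally win >= ceil(log_2(88)) = 7 comparisons; the 2nd-largest is among those 7 losers, needing 7-1 more comparisons. Total >= 88-1 + 7-1 = 93. A balanced knockout tournament achieves this.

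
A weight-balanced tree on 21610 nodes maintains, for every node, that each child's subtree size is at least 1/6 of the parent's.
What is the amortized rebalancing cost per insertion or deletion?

With balance ratio 1/6, tree height is O(log_{6/1}(21610)) = O(log n). A rebalance at a node of size s costs O(s) but requires Omega(s) updates in that subtree to retrigger. Summed over the O(log n) ancestors of the touched leaf, amortized rebalancing is O(log n).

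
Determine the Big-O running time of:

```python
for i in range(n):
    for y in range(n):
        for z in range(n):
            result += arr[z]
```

Time complexity: O(n^3).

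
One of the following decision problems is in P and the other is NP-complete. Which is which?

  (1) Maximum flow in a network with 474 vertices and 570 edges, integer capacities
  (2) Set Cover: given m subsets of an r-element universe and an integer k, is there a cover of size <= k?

(1) is P: Edmonds-Karp / push-relabel run in polynomial time.
(2) is NP-complete: one of Karp's 21 NP-complete problems (with k part of the input).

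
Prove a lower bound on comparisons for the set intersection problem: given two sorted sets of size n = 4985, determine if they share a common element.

For two sorted arrays of size n = 4985, any correct algorithm must examine Omega(n) elements. If fewer are examined, an adversary places a common element in an unexamined gap. A merge-based scan achieves O(n), so the bound is tight.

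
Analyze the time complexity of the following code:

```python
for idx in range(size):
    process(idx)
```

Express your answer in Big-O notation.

Time complexity: O(n).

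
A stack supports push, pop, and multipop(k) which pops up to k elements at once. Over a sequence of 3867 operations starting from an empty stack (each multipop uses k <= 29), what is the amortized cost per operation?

Each element is pushed exactly once and popped at most once (whether by pop or as part of a multipop). So the total number of individual pops over the whole sequence is at most the number of pushes, which is at most 3867. Total work <= 2 * 3867, hence O(1) amortized per operation.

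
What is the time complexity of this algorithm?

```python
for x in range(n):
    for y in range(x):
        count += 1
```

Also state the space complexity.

Time complexity: O(n^2).
Space complexity: O(1).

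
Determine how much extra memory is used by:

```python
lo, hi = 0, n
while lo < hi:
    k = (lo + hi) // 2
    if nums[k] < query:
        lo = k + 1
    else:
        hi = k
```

Space complexity: O(1).
Only a constant amount of auxiliary storage is used; nothing grows with n.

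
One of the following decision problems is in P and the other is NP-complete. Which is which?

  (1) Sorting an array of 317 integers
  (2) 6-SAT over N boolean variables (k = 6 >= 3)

(1) is P: merge sort runs in O(n log n).
(2) is NP-complete: 3-SAT is NP-complete (Cook-Levin); k-SAT for k>=3 reduces from 3-SAT.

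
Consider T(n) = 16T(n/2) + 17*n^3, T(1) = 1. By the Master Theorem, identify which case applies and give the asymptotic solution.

a=16, b=2, f(n)=17*n^3.
log_2(16) = 4 > 3.
Since f(n) = O(n^3) is polynomially smaller than n^4, Case 1 applies.
T(n) = Theta(n^4).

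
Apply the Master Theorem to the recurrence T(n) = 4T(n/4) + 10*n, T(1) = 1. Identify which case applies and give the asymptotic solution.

a=4, b=4, f(n)=10*n.
log_4(4) = 1, so n^(log_b(a)) = n.
f(n) = Theta(n), so Case 2 applies.
T(n) = Theta(n log n).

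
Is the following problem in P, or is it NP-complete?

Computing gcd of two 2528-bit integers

This problem is in P: the Euclidean algorithm runs in polynomial time in the bit-length.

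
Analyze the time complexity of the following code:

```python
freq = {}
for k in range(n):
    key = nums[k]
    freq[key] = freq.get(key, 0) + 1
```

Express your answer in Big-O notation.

Time complexity: O(n).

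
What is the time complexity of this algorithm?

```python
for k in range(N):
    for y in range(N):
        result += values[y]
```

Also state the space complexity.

Time complexity: O(n^2).
Space complexity: O(1).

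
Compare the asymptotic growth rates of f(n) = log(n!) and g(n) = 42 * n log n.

f(n) = log(n!) and g(n) = 42 * n log n are Theta of each other: Stirling: log(n!) = n log n - n + O(log n) = Theta(n log n); the constant 42 doesn't change the Theta class.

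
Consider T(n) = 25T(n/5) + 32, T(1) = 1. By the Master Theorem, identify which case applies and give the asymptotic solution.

a=25, b=5, f(n)=32.
log_5(25) = 2 > 0.
Since f(n) = O(n^0) is polynomially smaller than n^2, Case 1 applies.
T(n) = Theta(n^2).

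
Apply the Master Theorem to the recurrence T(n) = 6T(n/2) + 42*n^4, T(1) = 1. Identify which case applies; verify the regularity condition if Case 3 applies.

a=6, b=2, f(n)=42*n^4.
log_2(6) = 2.585 < 4.
f(n) = Omega(n^(2.585+epsilon)) for some epsilon > 0, so Case 3 is the candidate.
Regularity: a*f(n/b) = 6*42*(n/2)^4 = (6/16)*42*n^4 <= c*f(n) with c = 6/16 < 1. Satisfied.
Case 3: T(n) = Theta(n^4).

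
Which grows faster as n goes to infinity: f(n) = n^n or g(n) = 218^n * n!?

g(n) = 218^n * n! grows faster: by Stirling n! ~ sqrt(2 pi n)(n/e)^n, so 218^n n! / n^n ~ (218/e)^n sqrt(2 pi n) -> infinity since 218/e > 1.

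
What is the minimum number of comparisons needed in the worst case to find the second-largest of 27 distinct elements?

Lower bound: finding the max needs 27-1 comparisons. By the adversary weight-doubling argument, the max must personally win >= ceil(log_2(27)) = 5 comparisons; the 2nd-largest is among those 5 losers, needing 5-1 more comparisons. Total >= 27-1 + 5-1 = 30. A balanced knockout tournament achieves this.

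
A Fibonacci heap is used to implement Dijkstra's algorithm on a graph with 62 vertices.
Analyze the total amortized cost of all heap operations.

Dijkstra performs 62 insert, 62 extract-min, and at most E decrease-key operations. With Fibonacci heap: insert O(1) amortized, extract-min O(log n) amortized, decrease-key O(1) amortized. Total with n = 62: O(n * 1 + n * log n + E * 1) = O(n log n + E).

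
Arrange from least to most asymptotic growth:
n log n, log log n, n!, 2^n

Ordered by growth rate: log log n < n log n < 2^n < n!.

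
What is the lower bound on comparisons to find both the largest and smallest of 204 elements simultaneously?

Pair elements first (floor(204/2) comparisons), then find max among winners and min among losers. Total: ceil(3*204/2) - 2 = 304 comparisons.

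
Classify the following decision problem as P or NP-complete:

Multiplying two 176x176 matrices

This problem is in P: the schoolbook algorithm runs in O(n^3).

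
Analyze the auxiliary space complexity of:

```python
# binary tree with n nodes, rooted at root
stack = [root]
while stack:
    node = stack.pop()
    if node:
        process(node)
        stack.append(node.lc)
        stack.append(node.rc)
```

Space complexity: O(n).
Auxiliary storage grows linearly with the input size n in the worst case.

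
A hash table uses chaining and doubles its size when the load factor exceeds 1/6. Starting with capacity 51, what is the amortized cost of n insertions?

Rehashing occurs when load exceeds 1/6. Total rehash cost is geometric series summing to O(n). Each insertion itself is O(1). Amortized: O(1).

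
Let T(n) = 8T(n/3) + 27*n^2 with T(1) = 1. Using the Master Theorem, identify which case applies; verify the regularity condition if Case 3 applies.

a=8, b=3, f(n)=27*n^2.
log_3(8) = 1.893 < 2.
f(n) = Omega(n^(1.893+epsilon)) for some epsilon > 0, so Case 3 is the candidate.
Regularity: a*f(n/b) = 8*27*(n/3)^2 = (8/9)*27*n^2 <= c*f(n) with c = 8/9 < 1. Satisfied.
Case 3: T(n) = Theta(n^2).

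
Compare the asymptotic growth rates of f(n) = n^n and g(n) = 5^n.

f(n) = n^n grows faster: n^n / 5^n = (n/5)^n -> infinity once n > 5.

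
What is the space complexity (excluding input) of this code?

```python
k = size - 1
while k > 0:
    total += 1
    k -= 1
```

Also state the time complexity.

Space complexity: O(1).
Only a constant amount of auxiliary storage is used; nothing grows with n.
Time complexity: O(n).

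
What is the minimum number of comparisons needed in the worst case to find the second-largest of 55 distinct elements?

Lower bound: finding the max needs 55-1 comparisons. By the adversary weight-doubling argument, the max must personally win >= ceil(log_2(55)) = 6 comparisons; the 2nd-largest is among those 6 losers, needing 6-1 more comparisons. Total >= 55-1 + 6-1 = 59. A balanced knockout tournament achieves this.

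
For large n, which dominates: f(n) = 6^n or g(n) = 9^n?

g(n) = 9^n grows faster: (9/6)^n -> infinity since 9/6 > 1.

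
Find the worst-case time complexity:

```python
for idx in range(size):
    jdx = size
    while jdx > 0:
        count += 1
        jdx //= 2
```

Time complexity: O(n log n).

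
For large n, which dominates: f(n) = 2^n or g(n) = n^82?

f(n) = 2^n grows faster: any exponential with base > 1 dominates every polynomial.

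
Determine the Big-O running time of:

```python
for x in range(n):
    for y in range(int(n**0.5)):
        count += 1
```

Time complexity: O(n * sqrt(n)).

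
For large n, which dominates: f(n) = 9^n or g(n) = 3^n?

f(n) = 9^n grows faster: (9/3)^n -> infinity since 9/3 > 1.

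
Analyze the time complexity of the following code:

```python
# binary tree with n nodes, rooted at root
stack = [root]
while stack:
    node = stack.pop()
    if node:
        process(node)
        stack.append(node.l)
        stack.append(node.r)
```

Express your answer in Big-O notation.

Time complexity: O(n).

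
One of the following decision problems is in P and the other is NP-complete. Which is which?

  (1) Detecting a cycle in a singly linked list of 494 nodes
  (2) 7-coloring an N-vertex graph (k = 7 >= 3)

(1) is P: Floyd's tortoise-and-hare runs in O(n) time, O(1) space.
(2) is NP-complete: graph k-coloring for k>=3 is NP-complete by reduction from 3-SAT.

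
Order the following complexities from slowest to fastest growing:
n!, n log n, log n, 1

Ordered by growth rate: 1 < log n < n log n < n!.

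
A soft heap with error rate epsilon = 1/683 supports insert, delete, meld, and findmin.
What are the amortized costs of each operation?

Soft heaps (Chazelle) allow up to an epsilon = 1/683 fraction of elements to have corrupted (raised) keys. Insert is O(log(1/epsilon)) = O(log 683) amortized -- the structure maintains heap-ordered binary trees of rank bounded by O(log(1/epsilon)). Meld concatenates root lists: O(1) amortized. Delete and findmin are O(1) amortized.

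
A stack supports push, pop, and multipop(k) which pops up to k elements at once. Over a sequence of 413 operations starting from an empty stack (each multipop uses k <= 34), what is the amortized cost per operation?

Each element is pushed exactly once and popped at most once (whether by pop or as part of a multipop). So the total number of individual pops over the whole sequence is at most the number of pushes, which is at most 413. Total work <= 2 * 413, hence O(1) amortized per operation.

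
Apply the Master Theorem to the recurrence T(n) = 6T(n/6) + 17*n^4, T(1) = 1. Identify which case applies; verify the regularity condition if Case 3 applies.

a=6, b=6, f(n)=17*n^4.
log_6(6) = 1 < 4.
f(n) = Omega(n^(1+epsilon)) for some epsilon > 0, so Case 3 is the candidate.
Regularity: a*f(n/b) = 6*17*(n/6)^4 = (6/1296)*17*n^4 <= c*f(n) with c = 6/1296 < 1. Satisfied.
Case 3: T(n) = Theta(n^4).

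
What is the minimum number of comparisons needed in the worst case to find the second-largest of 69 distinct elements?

Lower bound: finding the max needs 69-1 comparisons. By the adversary weight-doubling argument, the max must personally win >= ceil(log_2(69)) = 7 comparisons; the 2nd-largest is among those 7 losers, needing 7-1 more comparisons. Total >= 69-1 + 7-1 = 74. A balanced knockout tournament achieves this.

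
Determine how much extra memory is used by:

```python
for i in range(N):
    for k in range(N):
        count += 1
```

Space complexity: O(1).
Only a constant amount of auxiliary storage is used; nothing grows with n.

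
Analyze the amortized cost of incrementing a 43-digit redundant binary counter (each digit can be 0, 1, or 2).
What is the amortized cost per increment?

A redundant counter on 43 digits allows digit values 0, 1, 2. Increment adds 1 to the least significant digit and carries any 2 to a 0 plus +1 on the next digit. With potential Phi = (number of 2-digits), each increment does O(1) actual work plus a chain of carries, each of which decreases Phi by 1. Amortized O(1).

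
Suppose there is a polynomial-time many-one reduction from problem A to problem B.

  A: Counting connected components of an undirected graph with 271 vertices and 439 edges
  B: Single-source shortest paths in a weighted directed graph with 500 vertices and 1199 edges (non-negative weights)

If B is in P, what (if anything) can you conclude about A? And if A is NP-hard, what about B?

A poly-time reduction A <=_p B means any A-instance can be transformed to a B-instance in poly time.
If B is in P: compose the reduction with B's poly-time algorithm to solve A in poly time, so A is in P.
If A is NP-hard: every NP problem reduces to A, which reduces to B; composing reductions, every NP problem reduces to B, so B is NP-hard.
(Here in fact A is P and B is P.)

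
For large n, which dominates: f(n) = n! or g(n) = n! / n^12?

f(n) = n! grows faster: the ratio n!/(n!/n^12) = n^12 -> infinity.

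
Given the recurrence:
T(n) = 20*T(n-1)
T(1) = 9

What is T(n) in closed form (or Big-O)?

Each step multiplies by 20. T(n) = T(1)*20^(n-1) = 9*20^(n-1).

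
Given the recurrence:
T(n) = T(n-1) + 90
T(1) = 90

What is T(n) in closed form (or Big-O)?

Unrolling: T(n) = T(n-1) + 90 = T(n-2) + 2*90 = ... = T(1) + (n-1)*90 = 90 + (n-1)*90 = 90n.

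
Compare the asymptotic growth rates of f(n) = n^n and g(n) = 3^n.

f(n) = n^n grows faster: n^n / 3^n = (n/3)^n -> infinity once n > 3.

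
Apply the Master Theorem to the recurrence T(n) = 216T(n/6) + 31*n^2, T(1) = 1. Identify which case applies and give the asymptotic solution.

a=216, b=6, f(n)=31*n^2.
log_6(216) = 3 > 2.
Since f(n) = O(n^2) is polynomially smaller than n^3, Case 1 applies.
T(n) = Theta(n^3).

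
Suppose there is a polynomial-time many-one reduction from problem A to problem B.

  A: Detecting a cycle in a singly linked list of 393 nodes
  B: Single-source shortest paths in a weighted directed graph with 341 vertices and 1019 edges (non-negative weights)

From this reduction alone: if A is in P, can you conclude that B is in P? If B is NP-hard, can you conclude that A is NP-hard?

A poly-time reduction A <=_p B transfers tractability DOWN (B easy => A easy) and hardness UP (A hard => B hard), not the reverse.
From A in P, the reduction alone does NOT give B in P: any problem in P trivially reduces to SAT, yet SAT is not known to be in P.
From B NP-hard, the reduction alone does NOT give A NP-hard: again, easy problems reduce to hard ones.
(Here in fact A is P and B is P.)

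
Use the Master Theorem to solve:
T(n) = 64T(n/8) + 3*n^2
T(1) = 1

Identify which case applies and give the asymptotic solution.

a=64, b=8, f(n)=3*n^2.
log_8(64) = 2, so n^(log_b(a)) = n^2.
f(n) = Theta(n^2), so Case 2 applies.
T(n) = Theta(n^2 log n).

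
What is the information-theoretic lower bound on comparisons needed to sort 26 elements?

There are 26! = 403291461126605635584000000 possible orderings. Each comparison gives 1 bit. We need at least ceil(log_2(403291461126605635584000000)) = 89 comparisons.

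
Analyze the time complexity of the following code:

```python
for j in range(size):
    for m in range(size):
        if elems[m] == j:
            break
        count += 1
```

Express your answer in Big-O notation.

Time complexity: O(n^2).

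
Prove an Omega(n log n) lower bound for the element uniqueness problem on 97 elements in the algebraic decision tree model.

In the algebraic decision tree model, element uniqueness on 97 elements is equivalent to determining which cell of an arrangement of C(97,2) = 4656 hyperplanes x_i = x_j contains the input point. Ben-Or's theorem shows this requires Omega(n log n).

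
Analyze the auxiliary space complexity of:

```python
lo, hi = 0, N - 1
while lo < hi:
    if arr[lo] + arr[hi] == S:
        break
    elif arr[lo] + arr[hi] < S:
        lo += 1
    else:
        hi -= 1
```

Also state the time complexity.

Space complexity: O(1).
Only a constant amount of auxiliary storage is used; nothing grows with n.
Time complexity: O(n).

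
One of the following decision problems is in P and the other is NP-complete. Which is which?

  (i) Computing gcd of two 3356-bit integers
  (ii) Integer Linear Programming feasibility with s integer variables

(i) is P: the Euclidean algorithm runs in polynomial time in the bit-length.
(ii) is NP-complete: ILP feasibility is NP-complete (LP relaxation is in P).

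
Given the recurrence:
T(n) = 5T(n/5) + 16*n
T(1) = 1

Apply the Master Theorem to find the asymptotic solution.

a=5, b=5, f(n)=16*n. log_5(5) = 1. Case 2: T(n) = O(n log n).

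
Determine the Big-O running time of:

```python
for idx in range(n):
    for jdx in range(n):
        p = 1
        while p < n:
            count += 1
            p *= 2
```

Time complexity: O(n^2 log n).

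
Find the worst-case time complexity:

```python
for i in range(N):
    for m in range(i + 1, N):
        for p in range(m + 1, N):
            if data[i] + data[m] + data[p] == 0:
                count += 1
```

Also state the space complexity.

Time complexity: O(n^3).
Space complexity: O(1).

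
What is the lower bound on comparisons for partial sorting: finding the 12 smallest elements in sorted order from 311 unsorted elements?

Finding 12 smallest of 311 in sorted order: Omega(311) to identify the 12 smallest, plus Omega(12 log 12) to sort them. Total: Omega(n + k log k).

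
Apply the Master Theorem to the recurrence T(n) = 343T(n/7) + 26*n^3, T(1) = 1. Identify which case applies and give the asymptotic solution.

a=343, b=7, f(n)=26*n^3.
log_7(343) = 3, so n^(log_b(a)) = n^3.
f(n) = Theta(n^3), so Case 2 applies.
T(n) = Theta(n^3 log n).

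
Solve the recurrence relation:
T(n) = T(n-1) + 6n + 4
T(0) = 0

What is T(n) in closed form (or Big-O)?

Dominant term in sum is 6*sum(i, i=1..n) = 6*n*(n+1)/2 = O(n^2).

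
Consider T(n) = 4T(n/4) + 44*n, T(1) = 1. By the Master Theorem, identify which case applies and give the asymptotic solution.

a=4, b=4, f(n)=44*n.
log_4(4) = 1, so n^(log_b(a)) = n.
f(n) = Theta(n), so Case 2 applies.
T(n) = Theta(n log n).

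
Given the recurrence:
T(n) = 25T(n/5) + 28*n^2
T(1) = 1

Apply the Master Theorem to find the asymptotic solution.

a=25, b=5, f(n)=28*n^2. log_5(25) = 2. Case 2: T(n) = O(n^2 log n).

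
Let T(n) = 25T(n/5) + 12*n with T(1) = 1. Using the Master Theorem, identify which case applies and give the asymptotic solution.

a=25, b=5, f(n)=12*n.
log_5(25) = 2 > 1.
Since f(n) = O(n^1) is polynomially smaller than n^2, Case 1 applies.
T(n) = Theta(n^2).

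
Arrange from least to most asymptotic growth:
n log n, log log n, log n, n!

Ordered by growth rate: log log n < log n < n log n < n!.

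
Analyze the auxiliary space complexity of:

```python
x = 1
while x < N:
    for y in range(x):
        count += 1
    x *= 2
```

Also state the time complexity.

Space complexity: O(1).
Only a constant amount of auxiliary storage is used; nothing grows with n.
Time complexity: O(n).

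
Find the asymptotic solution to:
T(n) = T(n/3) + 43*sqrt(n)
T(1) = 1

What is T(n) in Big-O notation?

Each level contributes sqrt(n/3^k). Geometric series with ratio 1/sqrt(3) < 1 sums to O(sqrt(n)).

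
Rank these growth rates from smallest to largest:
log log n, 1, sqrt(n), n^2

Ordered by growth rate: 1 < log log n < sqrt(n) < n^2.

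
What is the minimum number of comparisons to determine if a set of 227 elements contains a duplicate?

Determining if 227 elements are all distinct requires Omega(n log n) comparisons in the comparison model. This follows from the element distinctness lower bound.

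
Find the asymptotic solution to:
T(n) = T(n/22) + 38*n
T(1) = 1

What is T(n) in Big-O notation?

Geometric series: 38*n*(1 + 1/22 + 1/22^2 + ...) = O(n). T(n) = O(n).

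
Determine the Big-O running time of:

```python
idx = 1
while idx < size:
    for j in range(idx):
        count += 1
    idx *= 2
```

Time complexity: O(n).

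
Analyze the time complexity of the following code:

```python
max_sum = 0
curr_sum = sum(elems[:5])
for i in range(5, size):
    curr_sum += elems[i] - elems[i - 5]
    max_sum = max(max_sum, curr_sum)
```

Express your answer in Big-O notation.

Time complexity: O(n).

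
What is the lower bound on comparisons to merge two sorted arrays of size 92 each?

To merge two sorted arrays of size 92, we need at least 183 comparisons in the worst case. An adversary can force every element to be compared.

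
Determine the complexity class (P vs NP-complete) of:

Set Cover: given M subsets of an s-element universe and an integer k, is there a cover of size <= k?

This problem is NP-complete: one of Karp's 21 NP-complete problems (with k part of the input).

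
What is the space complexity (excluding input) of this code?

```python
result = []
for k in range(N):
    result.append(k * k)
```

Space complexity: O(n).
Auxiliary storage grows linearly with the input size n in the worst case.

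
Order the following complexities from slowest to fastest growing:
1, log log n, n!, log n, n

Ordered by growth rate: 1 < log log n < log n < n < n!.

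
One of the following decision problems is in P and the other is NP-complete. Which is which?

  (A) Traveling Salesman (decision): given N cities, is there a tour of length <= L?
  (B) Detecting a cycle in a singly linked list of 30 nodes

(A) is NP-complete: reduces from Hamiltonian Cycle.
(B) is P: Floyd's tortoise-and-hare runs in O(n) time, O(1) space.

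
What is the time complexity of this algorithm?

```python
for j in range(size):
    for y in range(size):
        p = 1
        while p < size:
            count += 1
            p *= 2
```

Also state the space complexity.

Time complexity: O(n^2 log n).
Space complexity: O(1).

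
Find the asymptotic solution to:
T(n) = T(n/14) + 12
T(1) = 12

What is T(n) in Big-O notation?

Each step divides n by 14 and adds 12. After log_14(n) steps, T(n) = O(log n).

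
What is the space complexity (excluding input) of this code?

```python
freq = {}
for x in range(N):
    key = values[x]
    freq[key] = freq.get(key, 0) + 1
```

Space complexity: O(n).
Auxiliary storage grows linearly with the input size n in the worst case.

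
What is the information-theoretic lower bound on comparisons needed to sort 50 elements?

There are 50! = 30414093201713378043612608166064768844377641568960512000000000000 possible orderings. Each comparison gives 1 bit. We need at least ceil(log_2(30414093201713378043612608166064768844377641568960512000000000000)) = 215 comparisons.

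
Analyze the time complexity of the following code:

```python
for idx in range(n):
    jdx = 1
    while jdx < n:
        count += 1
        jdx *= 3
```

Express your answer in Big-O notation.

Time complexity: O(n log n).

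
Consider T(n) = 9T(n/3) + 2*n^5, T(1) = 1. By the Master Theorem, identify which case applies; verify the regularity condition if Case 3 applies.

a=9, b=3, f(n)=2*n^5.
log_3(9) = 2 < 5.
f(n) = Omega(n^(2+epsilon)) for some epsilon > 0, so Case 3 is the candidate.
Regularity: a*f(n/b) = 9*2*(n/3)^5 = (9/243)*2*n^5 <= c*f(n) with c = 9/243 < 1. Satisfied.
Case 3: T(n) = Theta(n^5).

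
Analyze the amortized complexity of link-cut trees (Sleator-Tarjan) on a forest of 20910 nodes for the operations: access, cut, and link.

Link-cut trees represent the forest using splay trees over preferred paths. With potential Phi = sum over nodes of log(size of virtual subtree), each access on 20910 nodes is O(log 20910) = O(log n) amortized by the splay-tree access lemma. Cut and link are O(1) plus one access.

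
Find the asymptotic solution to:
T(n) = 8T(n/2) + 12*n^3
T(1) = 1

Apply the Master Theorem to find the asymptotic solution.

a=8, b=2, f(n)=12*n^3. log_2(8) = 3. Case 2: T(n) = O(n^3 log n).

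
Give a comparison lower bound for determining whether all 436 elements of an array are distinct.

In the algebraic decision-tree model, the YES region for element distinctness on 436 elements has 436! connected components (one per ordering). Ben-Or's theorem then gives a lower bound of Omega(log(n!)) = Omega(n log n).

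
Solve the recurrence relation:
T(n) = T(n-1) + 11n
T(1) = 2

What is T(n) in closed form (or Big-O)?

Unrolling: T(n) = 2 + 11*(2 + 3 + ... + n) = 2 + 11*(n(n+1)/2 - 1) = O(n^2).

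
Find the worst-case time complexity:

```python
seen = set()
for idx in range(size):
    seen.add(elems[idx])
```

Time complexity: O(n).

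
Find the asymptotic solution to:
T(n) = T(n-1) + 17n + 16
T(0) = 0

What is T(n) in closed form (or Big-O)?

Dominant term in sum is 17*sum(i, i=1..n) = 17*n*(n+1)/2 = O(n^2).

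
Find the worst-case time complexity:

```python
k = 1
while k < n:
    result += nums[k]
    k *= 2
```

Time complexity: O(log n).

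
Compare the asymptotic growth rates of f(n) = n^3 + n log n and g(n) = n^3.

f(n) = n^3 + n log n and g(n) = n^3 are Theta of each other: the lower-order n log n term is o(n^3); both are Theta(n^3).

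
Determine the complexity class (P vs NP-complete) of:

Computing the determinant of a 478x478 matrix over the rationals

This problem is in P: Gaussian elimination runs in O(n^3).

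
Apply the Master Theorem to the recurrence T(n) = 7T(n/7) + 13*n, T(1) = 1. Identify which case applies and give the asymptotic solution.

a=7, b=7, f(n)=13*n.
log_7(7) = 1, so n^(log_b(a)) = n.
f(n) = Theta(n), so Case 2 applies.
T(n) = Theta(n log n).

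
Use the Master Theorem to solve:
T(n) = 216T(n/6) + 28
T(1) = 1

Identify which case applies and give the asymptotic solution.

a=216, b=6, f(n)=28.
log_6(216) = 3 > 0.
Since f(n) = O(n^0) is polynomially smaller than n^3, Case 1 applies.
T(n) = Theta(n^3).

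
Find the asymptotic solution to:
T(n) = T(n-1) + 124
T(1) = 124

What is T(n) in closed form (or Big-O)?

Unrolling: T(n) = T(n-1) + 124 = T(n-2) + 2*124 = ... = T(1) + (n-1)*124 = 124 + (n-1)*124 = 124n.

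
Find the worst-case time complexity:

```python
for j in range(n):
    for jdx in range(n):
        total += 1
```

Time complexity: O(n^2).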